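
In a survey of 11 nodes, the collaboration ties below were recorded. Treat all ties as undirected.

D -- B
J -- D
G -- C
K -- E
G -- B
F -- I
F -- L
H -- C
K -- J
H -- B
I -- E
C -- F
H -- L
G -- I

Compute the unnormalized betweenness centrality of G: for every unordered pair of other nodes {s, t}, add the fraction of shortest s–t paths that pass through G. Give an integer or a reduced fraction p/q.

Pairs whose geodesics pass through G — H–E: 2/4; H–I: 2/4; C–B: 1/2; C–D: 1/2; C–J: 1/2; C–K: 1/2; C–E: 1/2; C–I: 1/2; B–E: 1; B–I: 1; B–F: 2/4; D–I: 1; D–F: 2/4.
All other pairs contribute 0.
Summing the contributions gives betweenness(G) = 8.

8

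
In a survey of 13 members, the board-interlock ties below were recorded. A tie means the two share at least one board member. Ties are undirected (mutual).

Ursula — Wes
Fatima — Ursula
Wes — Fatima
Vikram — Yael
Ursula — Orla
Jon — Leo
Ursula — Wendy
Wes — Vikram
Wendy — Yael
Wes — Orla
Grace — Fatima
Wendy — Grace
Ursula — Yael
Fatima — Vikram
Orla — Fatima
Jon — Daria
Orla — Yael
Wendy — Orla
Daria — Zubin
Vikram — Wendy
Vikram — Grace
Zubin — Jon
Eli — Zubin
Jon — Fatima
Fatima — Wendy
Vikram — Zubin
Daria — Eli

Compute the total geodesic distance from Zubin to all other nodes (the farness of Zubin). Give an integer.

22

Distances from Zubin: Daria:1, Eli:1, Fatima:2, Grace:2, Jon:1, Leo:2, Orla:3, Ursula:3, Vikram:1, Wendy:2, Wes:2, Yael:2.
Sum = 1 + 1 + 2 + 2 + 1 + 2 + 3 + 3 + 1 + 2 + 2 + 2 = 22.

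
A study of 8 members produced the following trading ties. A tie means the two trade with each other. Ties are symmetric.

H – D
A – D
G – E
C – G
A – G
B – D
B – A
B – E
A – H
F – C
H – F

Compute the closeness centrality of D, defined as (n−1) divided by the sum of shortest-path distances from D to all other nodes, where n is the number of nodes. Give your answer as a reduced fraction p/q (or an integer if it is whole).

Distances from D: A:1, B:1, C:3, E:2, F:2, G:2, H:1. Sum = 12.
n = 8, so closeness = 7/12.

7/12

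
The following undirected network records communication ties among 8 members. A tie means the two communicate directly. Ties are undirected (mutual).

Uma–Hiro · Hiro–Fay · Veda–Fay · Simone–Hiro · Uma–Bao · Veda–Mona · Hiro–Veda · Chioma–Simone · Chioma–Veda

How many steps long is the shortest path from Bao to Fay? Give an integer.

One shortest route is Bao – Uma – Hiro – Fay, which uses 3 edges, and at distance 2 from Bao we only reach {Hiro}, which does not include Fay. So d(Bao,Fay) = 3.

3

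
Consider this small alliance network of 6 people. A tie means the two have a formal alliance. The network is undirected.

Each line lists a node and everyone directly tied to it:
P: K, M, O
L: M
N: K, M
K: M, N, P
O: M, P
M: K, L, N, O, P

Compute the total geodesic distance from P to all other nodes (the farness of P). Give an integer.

7

Distances from P: K:1, L:2, M:1, N:2, O:1.
Sum = 1 + 2 + 1 + 2 + 1 = 7.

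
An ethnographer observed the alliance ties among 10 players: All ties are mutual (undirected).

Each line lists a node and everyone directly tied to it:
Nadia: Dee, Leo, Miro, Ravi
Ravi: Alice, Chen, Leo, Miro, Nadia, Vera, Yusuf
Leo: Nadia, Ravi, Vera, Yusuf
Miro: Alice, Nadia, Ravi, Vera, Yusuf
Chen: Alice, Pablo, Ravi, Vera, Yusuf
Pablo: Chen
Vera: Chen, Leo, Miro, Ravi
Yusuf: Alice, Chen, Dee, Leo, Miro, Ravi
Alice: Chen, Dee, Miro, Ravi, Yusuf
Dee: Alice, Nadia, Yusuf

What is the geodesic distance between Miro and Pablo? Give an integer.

3

One shortest route is Miro – Ravi – Chen – Pablo, which uses 3 edges, and at distance 2 from Miro we only reach {Chen, Dee, Leo}, which does not include Pablo. So d(Miro,Pablo) = 3.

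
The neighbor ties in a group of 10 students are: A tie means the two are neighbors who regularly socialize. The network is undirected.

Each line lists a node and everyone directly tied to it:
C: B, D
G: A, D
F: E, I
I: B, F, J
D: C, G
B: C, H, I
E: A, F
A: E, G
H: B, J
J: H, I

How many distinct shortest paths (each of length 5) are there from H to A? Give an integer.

3

The shortest distance is 5. The length-5 paths are: H–J–I–F–E–A; H–B–I–F–E–A; H–B–C–D–G–A.
That gives 3 distinct shortest paths.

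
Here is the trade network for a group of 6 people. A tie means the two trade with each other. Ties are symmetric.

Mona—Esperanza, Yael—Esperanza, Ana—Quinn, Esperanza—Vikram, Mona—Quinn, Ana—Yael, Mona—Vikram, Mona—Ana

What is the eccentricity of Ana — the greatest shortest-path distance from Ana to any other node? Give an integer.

Distances from Ana: Esperanza:2, Mona:1, Quinn:1, Vikram:2, Yael:1.
The largest is 2 (to Esperanza and Vikram), so the eccentricity of Ana is 2.

2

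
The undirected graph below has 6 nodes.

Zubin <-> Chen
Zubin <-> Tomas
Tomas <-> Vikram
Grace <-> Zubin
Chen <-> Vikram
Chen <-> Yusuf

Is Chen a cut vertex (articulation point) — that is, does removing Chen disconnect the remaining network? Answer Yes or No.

Removing Chen leaves {Grace, Tomas, Vikram, and Zubin} with no path to {Yusuf}, so the network splits into 2 components. Chen is a cut vertex.

Yes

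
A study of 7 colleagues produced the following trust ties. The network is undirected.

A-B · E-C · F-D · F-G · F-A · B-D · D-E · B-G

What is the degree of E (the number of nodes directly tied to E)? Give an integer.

2

E is directly tied to C and D. That is 2 neighbors, so the degree of E is 2.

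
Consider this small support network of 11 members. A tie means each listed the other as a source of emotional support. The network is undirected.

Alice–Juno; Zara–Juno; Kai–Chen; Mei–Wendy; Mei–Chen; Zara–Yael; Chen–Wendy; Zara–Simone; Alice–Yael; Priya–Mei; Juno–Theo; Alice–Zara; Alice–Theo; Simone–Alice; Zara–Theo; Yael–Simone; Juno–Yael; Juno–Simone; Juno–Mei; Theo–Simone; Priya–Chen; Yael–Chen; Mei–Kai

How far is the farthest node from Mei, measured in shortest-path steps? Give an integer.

2

Distances from Mei: Alice:2, Chen:1, Juno:1, Kai:1, Priya:1, Simone:2, Theo:2, Wendy:1, Yael:2, Zara:2.
The largest is 2 (to Zara, Theo, Alice, Simone, and Yael), so the eccentricity of Mei is 2.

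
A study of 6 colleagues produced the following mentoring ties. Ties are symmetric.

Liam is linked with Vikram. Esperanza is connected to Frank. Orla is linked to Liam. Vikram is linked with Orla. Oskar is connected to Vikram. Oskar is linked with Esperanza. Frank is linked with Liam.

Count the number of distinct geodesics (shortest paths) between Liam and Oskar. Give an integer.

1

The shortest distance is 2, and the only length-2 path is Liam–Vikram–Oskar. So there is exactly 1 shortest path.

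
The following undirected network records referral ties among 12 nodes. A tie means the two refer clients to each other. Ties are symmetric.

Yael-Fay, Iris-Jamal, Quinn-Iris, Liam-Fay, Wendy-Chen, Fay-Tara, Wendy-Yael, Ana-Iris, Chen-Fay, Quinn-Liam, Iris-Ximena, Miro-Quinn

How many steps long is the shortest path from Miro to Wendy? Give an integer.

5

One shortest route is Miro – Quinn – Liam – Fay – Chen – Wendy, which uses 5 edges, and at distance 4 from Miro we only reach {Chen, Tara, Yael}, which does not include Wendy. So d(Miro,Wendy) = 5.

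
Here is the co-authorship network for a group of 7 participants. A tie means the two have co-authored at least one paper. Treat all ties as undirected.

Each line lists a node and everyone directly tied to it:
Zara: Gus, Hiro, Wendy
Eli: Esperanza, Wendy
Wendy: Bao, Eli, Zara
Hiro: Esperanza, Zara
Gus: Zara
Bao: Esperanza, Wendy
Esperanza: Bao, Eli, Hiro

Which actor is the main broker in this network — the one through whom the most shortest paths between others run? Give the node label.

Unnormalized betweenness of each node: Bao:1/2, Eli:1/2, Esperanza:5/2, Gus:0, Hiro:2, Wendy:9/2, Zara:6.
Zara has the largest value, 6, making it the main broker — the node through which the most shortest paths run.

Zara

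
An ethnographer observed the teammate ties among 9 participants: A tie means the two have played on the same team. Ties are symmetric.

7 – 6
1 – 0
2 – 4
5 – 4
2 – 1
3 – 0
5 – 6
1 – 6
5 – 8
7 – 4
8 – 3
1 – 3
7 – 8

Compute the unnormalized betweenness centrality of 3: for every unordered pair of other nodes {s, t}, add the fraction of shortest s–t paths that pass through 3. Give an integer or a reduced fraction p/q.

Pairs whose geodesics pass through 3 — 2–8: 1/3; 5–0: 1/2; 7–0: 1/2; 8–0: 1; 8–1: 1.
All other pairs contribute 0.
Summing the contributions gives betweenness(3) = 10/3.

10/3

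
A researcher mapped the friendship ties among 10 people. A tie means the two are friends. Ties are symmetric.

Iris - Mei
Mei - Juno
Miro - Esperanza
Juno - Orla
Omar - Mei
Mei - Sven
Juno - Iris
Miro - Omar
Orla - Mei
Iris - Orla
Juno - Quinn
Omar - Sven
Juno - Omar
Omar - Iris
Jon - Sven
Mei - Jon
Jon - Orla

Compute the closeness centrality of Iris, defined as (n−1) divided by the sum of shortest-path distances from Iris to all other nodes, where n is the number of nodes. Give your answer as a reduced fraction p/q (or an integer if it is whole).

3/5

Distances from Iris: Esperanza:3, Jon:2, Juno:1, Mei:1, Miro:2, Omar:1, Orla:1, Quinn:2, Sven:2. Sum = 15.
n = 10, so closeness = 9/15 = 3/5.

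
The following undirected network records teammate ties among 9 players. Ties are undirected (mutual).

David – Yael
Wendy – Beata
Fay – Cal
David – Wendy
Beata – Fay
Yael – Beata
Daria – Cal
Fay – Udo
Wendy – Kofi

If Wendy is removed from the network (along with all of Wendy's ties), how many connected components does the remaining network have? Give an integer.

Without Wendy, the remaining ties split the others into: {Kofi}; {Beata, Cal, Daria, David, Fay, Udo, Yael}.
That's 2 separate components.

2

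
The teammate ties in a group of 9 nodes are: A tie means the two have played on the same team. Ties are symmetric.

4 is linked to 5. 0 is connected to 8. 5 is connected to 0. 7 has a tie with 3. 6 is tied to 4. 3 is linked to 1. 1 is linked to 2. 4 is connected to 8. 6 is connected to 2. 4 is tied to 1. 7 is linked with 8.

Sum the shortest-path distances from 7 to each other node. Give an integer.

Distances from 7: 0:2, 1:2, 2:3, 3:1, 4:2, 5:3, 6:3, 8:1.
Sum = 2 + 2 + 3 + 1 + 2 + 3 + 3 + 1 = 17.

17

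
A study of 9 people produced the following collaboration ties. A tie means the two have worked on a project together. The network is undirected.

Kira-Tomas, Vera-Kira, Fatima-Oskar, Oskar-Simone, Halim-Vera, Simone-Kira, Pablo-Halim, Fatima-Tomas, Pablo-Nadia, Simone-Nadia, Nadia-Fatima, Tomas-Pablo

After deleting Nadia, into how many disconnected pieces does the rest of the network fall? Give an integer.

1

Nadia's neighbors (Fatima, Pablo, and Simone) remain reachable from one another through other ties, so the rest of the network stays in one piece.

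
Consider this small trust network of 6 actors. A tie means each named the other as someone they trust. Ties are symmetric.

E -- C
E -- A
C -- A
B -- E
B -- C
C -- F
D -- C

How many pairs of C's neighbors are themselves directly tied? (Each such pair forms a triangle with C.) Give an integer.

C's neighbors: A, B, D, E, and F.
Neighbor pairs that are themselves tied: C–A–E; C–B–E. Each forms one triangle with C, for 2 in total.

2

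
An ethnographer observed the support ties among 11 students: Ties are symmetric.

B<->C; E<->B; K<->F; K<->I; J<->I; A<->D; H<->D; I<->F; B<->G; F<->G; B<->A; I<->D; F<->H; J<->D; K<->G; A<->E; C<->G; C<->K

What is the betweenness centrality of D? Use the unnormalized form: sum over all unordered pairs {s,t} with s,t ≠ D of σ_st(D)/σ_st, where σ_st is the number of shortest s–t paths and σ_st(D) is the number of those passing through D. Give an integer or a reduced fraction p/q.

41/4

Pairs whose geodesics pass through D — F–A: 2/3; K–A: 1/3; E–H: 1; E–I: 1; E–J: 1; A–H: 1; A–I: 1; A–J: 1; B–H: 1/2; B–I: 1/4; B–J: 1; H–I: 1/2; H–J: 1.
All other pairs contribute 0.
Summing the contributions gives betweenness(D) = 41/4.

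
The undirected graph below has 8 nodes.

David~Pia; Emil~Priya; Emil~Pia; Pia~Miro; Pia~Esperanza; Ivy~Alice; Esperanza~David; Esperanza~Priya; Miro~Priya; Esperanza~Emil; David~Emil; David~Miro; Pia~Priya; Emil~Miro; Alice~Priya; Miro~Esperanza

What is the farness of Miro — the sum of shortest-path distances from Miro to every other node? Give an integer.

10

Distances from Miro: Alice:2, David:1, Emil:1, Esperanza:1, Ivy:3, Pia:1, Priya:1.
Sum = 2 + 1 + 1 + 1 + 3 + 1 + 1 = 10.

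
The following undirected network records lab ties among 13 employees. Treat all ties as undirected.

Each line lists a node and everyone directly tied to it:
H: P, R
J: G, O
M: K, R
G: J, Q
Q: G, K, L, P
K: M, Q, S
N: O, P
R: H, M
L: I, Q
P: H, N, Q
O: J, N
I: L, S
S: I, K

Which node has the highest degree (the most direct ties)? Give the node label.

Q

Degrees — G:2, H:2, I:2, J:2, K:3, L:2, M:2, N:2, O:2, P:3, Q:4, R:2, S:2.
The maximum is 4, attained only by Q.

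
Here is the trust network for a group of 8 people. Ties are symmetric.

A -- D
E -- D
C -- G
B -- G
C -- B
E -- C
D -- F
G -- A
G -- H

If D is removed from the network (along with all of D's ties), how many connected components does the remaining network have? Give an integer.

Without D, the remaining ties split the others into: {A, B, C, E, G, H}; {F}.
That's 2 separate components.

2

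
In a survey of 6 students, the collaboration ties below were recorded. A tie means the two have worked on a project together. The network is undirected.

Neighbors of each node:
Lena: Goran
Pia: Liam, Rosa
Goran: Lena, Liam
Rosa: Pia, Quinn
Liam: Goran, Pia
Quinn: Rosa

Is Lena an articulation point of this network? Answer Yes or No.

No

Even without Lena, every remaining node can still reach every other (the residual graph is connected), so Lena is not a cut vertex.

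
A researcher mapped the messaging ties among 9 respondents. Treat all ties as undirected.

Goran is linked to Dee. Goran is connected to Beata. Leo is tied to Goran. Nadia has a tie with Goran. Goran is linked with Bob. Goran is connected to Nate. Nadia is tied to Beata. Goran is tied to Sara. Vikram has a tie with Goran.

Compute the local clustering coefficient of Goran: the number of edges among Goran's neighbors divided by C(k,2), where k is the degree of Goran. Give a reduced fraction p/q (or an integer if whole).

1/28

Goran's neighbors: Beata, Bob, Dee, Leo, Nadia, Nate, Sara, and Vikram (k = 8).
Possible neighbor pairs: C(8,2) = 28. Edges among them: Beata–Nadia → e = 1.
Clustering(Goran) = 1/28.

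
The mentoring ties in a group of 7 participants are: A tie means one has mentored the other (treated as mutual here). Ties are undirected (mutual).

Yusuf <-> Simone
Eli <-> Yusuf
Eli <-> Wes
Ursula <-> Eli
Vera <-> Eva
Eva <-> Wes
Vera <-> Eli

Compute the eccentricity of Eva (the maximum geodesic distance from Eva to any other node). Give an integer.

4

Distances from Eva: Eli:2, Simone:4, Ursula:3, Vera:1, Wes:1, Yusuf:3.
The largest is 4 (to Simone), so the eccentricity of Eva is 4.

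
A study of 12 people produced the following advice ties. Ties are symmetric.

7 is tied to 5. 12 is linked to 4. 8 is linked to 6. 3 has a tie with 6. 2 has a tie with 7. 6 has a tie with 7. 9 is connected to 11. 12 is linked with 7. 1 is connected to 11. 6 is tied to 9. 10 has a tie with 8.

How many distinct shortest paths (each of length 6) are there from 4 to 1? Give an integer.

The shortest distance is 6, and the only length-6 path is 4–12–7–6–9–11–1. So there is exactly 1 shortest path.

1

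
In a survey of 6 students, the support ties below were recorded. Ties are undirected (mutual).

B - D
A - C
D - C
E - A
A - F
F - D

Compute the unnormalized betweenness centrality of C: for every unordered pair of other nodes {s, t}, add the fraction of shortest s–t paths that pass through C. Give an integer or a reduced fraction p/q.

2

Pairs whose geodesics pass through C — D–A: 1/2; D–E: 1/2; A–B: 1/2; E–B: 1/2.
All other pairs contribute 0.
Summing the contributions gives betweenness(C) = 2.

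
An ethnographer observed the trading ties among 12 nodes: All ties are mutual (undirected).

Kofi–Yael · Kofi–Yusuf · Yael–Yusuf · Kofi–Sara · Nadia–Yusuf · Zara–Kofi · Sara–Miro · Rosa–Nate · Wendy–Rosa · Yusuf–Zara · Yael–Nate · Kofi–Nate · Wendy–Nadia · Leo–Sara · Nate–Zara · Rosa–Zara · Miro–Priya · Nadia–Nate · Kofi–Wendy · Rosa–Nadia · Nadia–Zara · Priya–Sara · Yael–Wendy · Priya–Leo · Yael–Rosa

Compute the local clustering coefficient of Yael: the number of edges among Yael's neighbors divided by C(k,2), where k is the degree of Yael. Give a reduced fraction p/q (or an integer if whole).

1/2

Yael's neighbors: Kofi, Nate, Rosa, Wendy, and Yusuf (k = 5).
Possible neighbor pairs: C(5,2) = 10. Edges among them: Kofi–Nate, Kofi–Wendy, Kofi–Yusuf, Nate–Rosa, Rosa–Wendy → e = 5.
Clustering(Yael) = 5/10 = 1/2.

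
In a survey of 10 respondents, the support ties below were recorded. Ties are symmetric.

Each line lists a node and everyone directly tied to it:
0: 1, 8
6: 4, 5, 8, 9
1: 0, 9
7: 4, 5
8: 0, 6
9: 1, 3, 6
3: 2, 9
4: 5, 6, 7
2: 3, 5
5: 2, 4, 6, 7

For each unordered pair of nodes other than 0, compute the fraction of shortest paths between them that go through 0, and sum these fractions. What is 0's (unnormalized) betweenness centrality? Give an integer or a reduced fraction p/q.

Pairs whose geodesics pass through 0 — 1–8: 1.
All other pairs contribute 0.
Summing the contributions gives betweenness(0) = 1.

1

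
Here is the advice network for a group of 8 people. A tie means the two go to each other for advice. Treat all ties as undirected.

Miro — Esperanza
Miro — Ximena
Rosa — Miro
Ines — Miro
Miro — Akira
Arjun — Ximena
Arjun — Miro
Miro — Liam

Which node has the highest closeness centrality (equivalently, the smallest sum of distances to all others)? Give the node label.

Miro

Farness (sum of distances to all others) for each node — Akira:13, Arjun:12, Esperanza:13, Ines:13, Liam:13, Miro:7, Rosa:13, Ximena:12.
The smallest farness is 7, for Miro, so Miro has the highest closeness.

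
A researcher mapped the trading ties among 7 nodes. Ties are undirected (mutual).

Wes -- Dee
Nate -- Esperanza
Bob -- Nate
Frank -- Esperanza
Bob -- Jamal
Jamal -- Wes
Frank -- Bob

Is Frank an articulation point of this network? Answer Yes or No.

Even without Frank, every remaining node can still reach every other (the residual graph is connected), so Frank is not a cut vertex.

No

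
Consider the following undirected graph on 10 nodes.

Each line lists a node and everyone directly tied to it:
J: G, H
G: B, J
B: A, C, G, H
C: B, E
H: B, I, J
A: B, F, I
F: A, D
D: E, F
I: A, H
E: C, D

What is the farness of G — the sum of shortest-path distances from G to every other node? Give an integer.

Distances from G: A:2, B:1, C:2, D:4, E:3, F:3, H:2, I:3, J:1.
Sum = 2 + 1 + 2 + 4 + 3 + 3 + 2 + 3 + 1 = 21.

21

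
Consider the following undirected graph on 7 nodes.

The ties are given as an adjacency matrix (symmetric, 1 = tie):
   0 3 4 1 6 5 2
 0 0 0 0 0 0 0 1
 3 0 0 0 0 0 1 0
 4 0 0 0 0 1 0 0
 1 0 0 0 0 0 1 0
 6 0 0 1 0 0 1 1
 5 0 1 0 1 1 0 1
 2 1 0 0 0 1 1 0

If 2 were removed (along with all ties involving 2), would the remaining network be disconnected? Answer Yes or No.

Removing 2 leaves {0} with no path to {1, 3, 4, 5, and 6}, so the network splits into 2 components. 2 is a cut vertex.

Yes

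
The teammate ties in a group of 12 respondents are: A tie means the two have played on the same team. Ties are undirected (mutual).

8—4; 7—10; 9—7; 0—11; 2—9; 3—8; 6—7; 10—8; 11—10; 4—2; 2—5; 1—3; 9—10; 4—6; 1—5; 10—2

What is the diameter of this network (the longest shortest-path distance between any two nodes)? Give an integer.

5

Eccentricity of each node (its greatest distance to any other): 0:5, 1:5, 2:3, 3:4, 4:4, 5:4, 6:4, 7:4, 8:3, 9:3, 10:3, 11:4.
The maximum eccentricity is 5, realized for instance by the pair 1–0 via 1 – 3 – 8 – 10 – 11 – 0. So the diameter is 5.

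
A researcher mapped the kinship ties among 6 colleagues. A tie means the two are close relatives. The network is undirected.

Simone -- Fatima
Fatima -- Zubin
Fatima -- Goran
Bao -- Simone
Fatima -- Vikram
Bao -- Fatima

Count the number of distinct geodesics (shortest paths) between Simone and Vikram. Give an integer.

The shortest distance is 2, and the only length-2 path is Simone–Fatima–Vikram. So there is exactly 1 shortest path.

1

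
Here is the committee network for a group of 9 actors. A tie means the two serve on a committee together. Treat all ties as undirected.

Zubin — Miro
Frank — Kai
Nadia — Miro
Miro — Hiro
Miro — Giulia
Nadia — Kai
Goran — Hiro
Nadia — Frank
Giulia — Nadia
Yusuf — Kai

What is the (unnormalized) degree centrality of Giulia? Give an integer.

2

Giulia is directly tied to Miro and Nadia. That is 2 neighbors, so the degree of Giulia is 2.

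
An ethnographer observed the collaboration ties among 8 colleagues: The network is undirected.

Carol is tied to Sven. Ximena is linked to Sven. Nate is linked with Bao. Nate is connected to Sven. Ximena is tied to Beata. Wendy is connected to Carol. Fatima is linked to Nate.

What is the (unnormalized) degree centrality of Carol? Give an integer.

Carol is directly tied to Sven and Wendy. That is 2 neighbors, so the degree of Carol is 2.

2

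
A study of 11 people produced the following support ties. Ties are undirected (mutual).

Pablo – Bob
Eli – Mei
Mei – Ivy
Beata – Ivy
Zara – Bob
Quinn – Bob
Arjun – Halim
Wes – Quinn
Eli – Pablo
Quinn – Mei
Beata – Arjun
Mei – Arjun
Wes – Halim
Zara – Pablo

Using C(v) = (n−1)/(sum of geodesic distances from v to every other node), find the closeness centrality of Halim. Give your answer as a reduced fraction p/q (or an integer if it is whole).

Distances from Halim: Arjun:1, Beata:2, Bob:3, Eli:3, Ivy:3, Mei:2, Pablo:4, Quinn:2, Wes:1, Zara:4. Sum = 25.
n = 11, so closeness = 10/25 = 2/5.

2/5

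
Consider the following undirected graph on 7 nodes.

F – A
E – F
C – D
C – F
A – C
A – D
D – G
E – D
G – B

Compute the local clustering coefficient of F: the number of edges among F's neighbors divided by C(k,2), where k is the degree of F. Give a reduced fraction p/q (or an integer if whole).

F's neighbors: A, C, and E (k = 3).
Possible neighbor pairs: C(3,2) = 3. Edges among them: A–C → e = 1.
Clustering(F) = 1/3.

1/3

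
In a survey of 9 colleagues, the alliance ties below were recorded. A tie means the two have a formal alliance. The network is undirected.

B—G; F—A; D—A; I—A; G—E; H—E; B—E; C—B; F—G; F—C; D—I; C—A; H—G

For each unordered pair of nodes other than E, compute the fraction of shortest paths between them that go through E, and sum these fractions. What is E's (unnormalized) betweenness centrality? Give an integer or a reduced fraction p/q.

Pairs whose geodesics pass through E — C–H: 1/3; B–H: 1/2.
All other pairs contribute 0.
Summing the contributions gives betweenness(E) = 5/6.

5/6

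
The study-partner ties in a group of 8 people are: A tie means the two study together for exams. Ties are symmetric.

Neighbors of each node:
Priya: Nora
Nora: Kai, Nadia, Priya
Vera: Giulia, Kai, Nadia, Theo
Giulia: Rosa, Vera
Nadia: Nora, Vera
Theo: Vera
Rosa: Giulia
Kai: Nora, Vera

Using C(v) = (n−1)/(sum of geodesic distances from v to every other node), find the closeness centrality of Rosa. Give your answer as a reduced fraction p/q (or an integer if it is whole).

Distances from Rosa: Giulia:1, Kai:3, Nadia:3, Nora:4, Priya:5, Theo:3, Vera:2. Sum = 21.
n = 8, so closeness = 7/21 = 1/3.

1/3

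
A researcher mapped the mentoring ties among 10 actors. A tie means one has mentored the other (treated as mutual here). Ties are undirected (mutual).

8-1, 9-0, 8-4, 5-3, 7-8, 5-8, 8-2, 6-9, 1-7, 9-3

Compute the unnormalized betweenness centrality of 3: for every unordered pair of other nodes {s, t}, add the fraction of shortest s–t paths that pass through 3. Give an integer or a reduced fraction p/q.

18

Pairs whose geodesics pass through 3 — 4–9: 1; 4–0: 1; 4–6: 1; 9–5: 1; 9–7: 1; 9–1: 1; 9–8: 1; 9–2: 1; 0–5: 1; 0–7: 1; 0–1: 1; 0–8: 1; 0–2: 1; 5–6: 1 … (+4 more pairs).
All other pairs contribute 0.
Summing the contributions gives betweenness(3) = 18.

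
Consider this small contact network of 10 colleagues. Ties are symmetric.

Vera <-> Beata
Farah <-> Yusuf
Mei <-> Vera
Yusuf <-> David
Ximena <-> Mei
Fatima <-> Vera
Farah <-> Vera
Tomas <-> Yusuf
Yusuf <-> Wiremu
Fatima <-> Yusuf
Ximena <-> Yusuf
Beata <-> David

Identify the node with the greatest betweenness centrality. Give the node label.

Yusuf

Unnormalized betweenness of each node: Beata:3/2, David:7/2, Farah:3/2, Fatima:3/2, Mei:3/2, Tomas:0, Vera:13/2, Wiremu:0, Ximena:7/2, Yusuf:43/2.
Yusuf has the largest value, 43/2, making it the main broker — the node through which the most shortest paths run.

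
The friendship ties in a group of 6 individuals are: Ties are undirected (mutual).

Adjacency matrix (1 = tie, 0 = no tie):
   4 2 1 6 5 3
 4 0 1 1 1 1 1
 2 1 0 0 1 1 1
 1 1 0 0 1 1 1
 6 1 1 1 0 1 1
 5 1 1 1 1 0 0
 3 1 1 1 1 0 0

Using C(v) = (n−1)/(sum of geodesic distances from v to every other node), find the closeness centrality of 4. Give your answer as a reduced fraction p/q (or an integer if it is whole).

1

Distances from 4: 1:1, 2:1, 3:1, 5:1, 6:1. Sum = 5.
n = 6, so closeness = 5/5 = 1.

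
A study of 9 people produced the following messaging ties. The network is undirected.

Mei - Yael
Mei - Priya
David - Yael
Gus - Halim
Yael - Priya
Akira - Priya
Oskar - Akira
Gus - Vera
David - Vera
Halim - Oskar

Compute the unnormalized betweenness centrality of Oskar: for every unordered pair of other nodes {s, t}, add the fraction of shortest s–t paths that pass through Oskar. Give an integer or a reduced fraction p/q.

Pairs whose geodesics pass through Oskar — Yael–Halim: 1/2; Vera–Akira: 1/2; Gus–Akira: 1; Gus–Priya: 1/2; Halim–Akira: 1; Halim–Priya: 1; Halim–Mei: 1.
All other pairs contribute 0.
Summing the contributions gives betweenness(Oskar) = 11/2.

11/2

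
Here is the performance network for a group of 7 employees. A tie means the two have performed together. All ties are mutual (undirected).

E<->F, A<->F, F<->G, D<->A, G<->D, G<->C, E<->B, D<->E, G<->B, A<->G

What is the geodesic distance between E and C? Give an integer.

One shortest route is E – B – G – C, which uses 3 edges, and at distance 2 from E we only reach {A, G}, which does not include C. So d(E,C) = 3.

3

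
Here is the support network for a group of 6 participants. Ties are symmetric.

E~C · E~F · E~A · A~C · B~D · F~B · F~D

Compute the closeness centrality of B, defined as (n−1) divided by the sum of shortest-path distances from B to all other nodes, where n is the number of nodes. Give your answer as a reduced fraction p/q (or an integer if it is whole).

Distances from B: A:3, C:3, D:1, E:2, F:1. Sum = 10.
n = 6, so closeness = 5/10 = 1/2.

1/2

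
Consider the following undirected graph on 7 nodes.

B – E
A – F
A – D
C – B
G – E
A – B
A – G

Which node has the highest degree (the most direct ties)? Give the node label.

A

Degrees — A:4, B:3, C:1, D:1, E:2, F:1, G:2.
The maximum is 4, attained only by A.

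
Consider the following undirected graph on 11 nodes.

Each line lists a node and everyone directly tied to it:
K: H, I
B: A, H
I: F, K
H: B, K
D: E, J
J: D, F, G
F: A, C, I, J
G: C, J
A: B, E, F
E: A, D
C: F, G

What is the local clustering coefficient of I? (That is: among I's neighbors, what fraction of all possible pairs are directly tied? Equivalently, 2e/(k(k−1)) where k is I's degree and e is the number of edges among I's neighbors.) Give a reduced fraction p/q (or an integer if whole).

I's neighbors: F and K (k = 2).
Possible neighbor pairs: C(2,2) = 1. Edges among them: none → e = 0.
Clustering(I) = 0/1.

0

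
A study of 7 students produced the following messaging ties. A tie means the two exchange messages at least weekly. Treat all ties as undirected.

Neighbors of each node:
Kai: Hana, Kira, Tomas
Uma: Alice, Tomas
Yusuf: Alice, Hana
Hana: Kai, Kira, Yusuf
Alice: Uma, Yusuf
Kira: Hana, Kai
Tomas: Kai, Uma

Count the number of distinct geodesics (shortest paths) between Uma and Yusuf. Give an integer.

The shortest distance is 2, and the only length-2 path is Uma–Alice–Yusuf. So there is exactly 1 shortest path.

1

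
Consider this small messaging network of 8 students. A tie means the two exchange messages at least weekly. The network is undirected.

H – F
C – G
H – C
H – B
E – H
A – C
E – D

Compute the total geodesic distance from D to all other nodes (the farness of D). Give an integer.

Distances from D: A:4, B:3, C:3, E:1, F:3, G:4, H:2.
Sum = 4 + 3 + 3 + 1 + 3 + 4 + 2 = 20.

20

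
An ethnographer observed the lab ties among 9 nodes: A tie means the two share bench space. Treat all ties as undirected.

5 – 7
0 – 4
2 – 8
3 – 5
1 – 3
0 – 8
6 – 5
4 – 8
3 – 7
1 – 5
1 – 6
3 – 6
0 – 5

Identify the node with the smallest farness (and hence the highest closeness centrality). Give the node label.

5

Farness (sum of distances to all others) for each node — 0:13, 1:17, 2:24, 3:16, 4:18, 5:12, 6:17, 7:18, 8:17.
The smallest farness is 12, for 5, so 5 has the highest closeness.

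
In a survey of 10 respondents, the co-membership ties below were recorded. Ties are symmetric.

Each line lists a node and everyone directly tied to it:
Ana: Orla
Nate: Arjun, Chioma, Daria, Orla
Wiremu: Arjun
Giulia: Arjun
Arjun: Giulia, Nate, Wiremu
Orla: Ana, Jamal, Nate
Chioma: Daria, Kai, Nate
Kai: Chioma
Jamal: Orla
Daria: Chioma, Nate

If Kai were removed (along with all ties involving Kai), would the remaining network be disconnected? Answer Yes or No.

No

Even without Kai, every remaining node can still reach every other (the residual graph is connected), so Kai is not a cut vertex.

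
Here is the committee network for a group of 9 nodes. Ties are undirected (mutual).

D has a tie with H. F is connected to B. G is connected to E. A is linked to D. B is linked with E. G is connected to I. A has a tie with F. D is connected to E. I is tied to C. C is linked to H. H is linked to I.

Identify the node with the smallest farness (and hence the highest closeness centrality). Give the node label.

D

Farness (sum of distances to all others) for each node — A:17, B:18, C:20, D:13, E:14, F:20, G:16, H:15, I:17.
The smallest farness is 13, for D, so D has the highest closeness.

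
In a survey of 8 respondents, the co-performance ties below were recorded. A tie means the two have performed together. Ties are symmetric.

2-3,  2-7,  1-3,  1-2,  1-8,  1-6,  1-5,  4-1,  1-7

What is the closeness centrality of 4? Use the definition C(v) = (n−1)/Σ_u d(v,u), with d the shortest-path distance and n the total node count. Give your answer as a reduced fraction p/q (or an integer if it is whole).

Distances from 4: 1:1, 2:2, 3:2, 5:2, 6:2, 7:2, 8:2. Sum = 13.
n = 8, so closeness = 7/13.

7/13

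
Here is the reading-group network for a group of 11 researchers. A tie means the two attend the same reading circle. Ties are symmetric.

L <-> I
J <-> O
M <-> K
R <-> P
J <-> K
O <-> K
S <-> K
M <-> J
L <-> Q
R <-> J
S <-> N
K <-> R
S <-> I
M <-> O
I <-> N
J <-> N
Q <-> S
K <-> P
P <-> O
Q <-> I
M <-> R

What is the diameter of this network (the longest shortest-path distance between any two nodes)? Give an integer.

Eccentricity of each node (its greatest distance to any other): I:3, J:3, K:3, L:4, M:4, N:3, O:4, P:4, Q:3, R:4, S:2.
The maximum eccentricity is 4, realized for instance by the pair O–L via O – K – S – I – L. So the diameter is 4.

4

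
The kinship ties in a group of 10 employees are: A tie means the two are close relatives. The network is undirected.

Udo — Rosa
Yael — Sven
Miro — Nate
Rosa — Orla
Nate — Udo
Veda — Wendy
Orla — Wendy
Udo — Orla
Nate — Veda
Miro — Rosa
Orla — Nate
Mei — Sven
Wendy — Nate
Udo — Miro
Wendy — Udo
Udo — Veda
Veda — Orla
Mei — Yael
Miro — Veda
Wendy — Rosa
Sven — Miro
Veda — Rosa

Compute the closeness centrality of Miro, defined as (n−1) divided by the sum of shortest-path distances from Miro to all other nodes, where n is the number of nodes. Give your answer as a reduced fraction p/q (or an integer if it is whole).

9/13

Distances from Miro: Mei:2, Nate:1, Orla:2, Rosa:1, Sven:1, Udo:1, Veda:1, Wendy:2, Yael:2. Sum = 13.
n = 10, so closeness = 9/13.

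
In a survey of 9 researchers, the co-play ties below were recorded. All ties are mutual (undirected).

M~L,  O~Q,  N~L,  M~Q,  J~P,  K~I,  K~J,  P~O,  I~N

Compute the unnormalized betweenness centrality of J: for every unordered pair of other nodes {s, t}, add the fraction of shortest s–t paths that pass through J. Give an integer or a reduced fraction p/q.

6

Pairs whose geodesics pass through J — N–P: 1; I–P: 1; I–O: 1; K–P: 1; K–O: 1; K–Q: 1.
All other pairs contribute 0.
Summing the contributions gives betweenness(J) = 6.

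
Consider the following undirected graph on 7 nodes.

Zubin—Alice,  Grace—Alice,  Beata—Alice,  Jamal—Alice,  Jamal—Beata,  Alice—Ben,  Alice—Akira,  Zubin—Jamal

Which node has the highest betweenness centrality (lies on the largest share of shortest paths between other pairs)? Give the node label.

Unnormalized betweenness of each node: Akira:0, Alice:25/2, Beata:0, Ben:0, Grace:0, Jamal:1/2, Zubin:0.
Alice has the largest value, 25/2, making it the main broker — the node through which the most shortest paths run.

Alice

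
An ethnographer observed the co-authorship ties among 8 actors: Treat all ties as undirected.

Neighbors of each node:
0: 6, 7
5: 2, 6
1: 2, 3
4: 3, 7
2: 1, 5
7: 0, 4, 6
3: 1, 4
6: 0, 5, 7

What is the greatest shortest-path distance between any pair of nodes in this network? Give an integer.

Eccentricity of each node (its greatest distance to any other): 0:4, 1:4, 2:3, 3:3, 4:3, 5:3, 6:3, 7:3.
The maximum eccentricity is 4, realized for instance by the pair 0–1 via 0 – 7 – 4 – 3 – 1. So the diameter is 4.

4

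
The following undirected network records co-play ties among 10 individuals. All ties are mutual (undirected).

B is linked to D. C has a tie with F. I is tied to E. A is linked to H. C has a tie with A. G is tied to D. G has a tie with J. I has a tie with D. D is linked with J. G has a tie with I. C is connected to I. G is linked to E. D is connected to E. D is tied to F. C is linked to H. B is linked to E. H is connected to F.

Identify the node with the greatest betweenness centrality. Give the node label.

Unnormalized betweenness of each node: A:0, B:0, C:49/6, D:40/3, E:19/12, F:41/6, G:19/12, H:4/3, I:49/6, J:0.
D has the largest value, 40/3, making it the main broker — the node through which the most shortest paths run.

D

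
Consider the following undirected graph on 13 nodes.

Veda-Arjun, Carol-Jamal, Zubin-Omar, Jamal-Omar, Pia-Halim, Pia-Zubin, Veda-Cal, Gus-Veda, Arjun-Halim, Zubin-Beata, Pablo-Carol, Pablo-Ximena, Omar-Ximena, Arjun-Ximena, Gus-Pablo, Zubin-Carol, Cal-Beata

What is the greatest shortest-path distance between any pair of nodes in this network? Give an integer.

4

Eccentricity of each node (its greatest distance to any other): Arjun:3, Beata:3, Cal:4, Carol:3, Gus:4, Halim:4, Jamal:4, Omar:3, Pablo:3, Pia:4, Veda:4, Ximena:3, Zubin:3.
The maximum eccentricity is 4, realized for instance by the pair Veda–Jamal via Veda – Gus – Pablo – Carol – Jamal. So the diameter is 4.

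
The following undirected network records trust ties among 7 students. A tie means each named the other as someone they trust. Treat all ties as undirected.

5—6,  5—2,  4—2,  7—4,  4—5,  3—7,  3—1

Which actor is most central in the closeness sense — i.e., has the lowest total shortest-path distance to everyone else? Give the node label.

4

Farness (sum of distances to all others) for each node — 1:19, 2:13, 3:14, 4:10, 5:12, 6:17, 7:11.
The smallest farness is 10, for 4, so 4 has the highest closeness.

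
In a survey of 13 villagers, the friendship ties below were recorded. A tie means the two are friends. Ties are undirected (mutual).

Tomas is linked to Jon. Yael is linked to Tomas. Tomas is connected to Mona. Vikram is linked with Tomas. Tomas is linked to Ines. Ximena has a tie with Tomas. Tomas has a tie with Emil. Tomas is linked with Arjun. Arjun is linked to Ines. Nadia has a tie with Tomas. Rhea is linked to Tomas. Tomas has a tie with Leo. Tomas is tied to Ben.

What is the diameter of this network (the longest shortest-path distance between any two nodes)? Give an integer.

Eccentricity of each node (its greatest distance to any other): Arjun:2, Ben:2, Emil:2, Ines:2, Jon:2, Leo:2, Mona:2, Nadia:2, Rhea:2, Tomas:1, Vikram:2, Ximena:2, Yael:2.
The maximum eccentricity is 2, realized for instance by the pair Ben–Leo via Ben – Tomas – Leo. So the diameter is 2.

2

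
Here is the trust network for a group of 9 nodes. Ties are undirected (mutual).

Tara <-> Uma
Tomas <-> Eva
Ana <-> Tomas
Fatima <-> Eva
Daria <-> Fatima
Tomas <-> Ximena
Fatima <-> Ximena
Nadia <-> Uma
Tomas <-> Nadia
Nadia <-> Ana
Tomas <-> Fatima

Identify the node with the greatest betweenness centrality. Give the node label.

Unnormalized betweenness of each node: Ana:0, Daria:0, Eva:0, Fatima:15/2, Nadia:12, Tara:0, Tomas:33/2, Uma:7, Ximena:0.
Tomas has the largest value, 33/2, making it the main broker — the node through which the most shortest paths run.

Tomas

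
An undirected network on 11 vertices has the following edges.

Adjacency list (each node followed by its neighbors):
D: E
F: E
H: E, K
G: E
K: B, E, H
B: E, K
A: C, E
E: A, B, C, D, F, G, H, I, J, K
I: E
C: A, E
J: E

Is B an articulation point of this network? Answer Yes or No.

No

Even without B, every remaining node can still reach every other (the residual graph is connected), so B is not a cut vertex.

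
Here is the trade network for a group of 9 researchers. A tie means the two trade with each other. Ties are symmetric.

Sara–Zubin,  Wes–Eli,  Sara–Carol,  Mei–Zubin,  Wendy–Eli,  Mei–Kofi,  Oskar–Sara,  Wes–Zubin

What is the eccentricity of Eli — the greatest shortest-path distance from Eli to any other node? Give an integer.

Distances from Eli: Carol:4, Kofi:4, Mei:3, Oskar:4, Sara:3, Wendy:1, Wes:1, Zubin:2.
The largest is 4 (to Carol, Oskar, and Kofi), so the eccentricity of Eli is 4.

4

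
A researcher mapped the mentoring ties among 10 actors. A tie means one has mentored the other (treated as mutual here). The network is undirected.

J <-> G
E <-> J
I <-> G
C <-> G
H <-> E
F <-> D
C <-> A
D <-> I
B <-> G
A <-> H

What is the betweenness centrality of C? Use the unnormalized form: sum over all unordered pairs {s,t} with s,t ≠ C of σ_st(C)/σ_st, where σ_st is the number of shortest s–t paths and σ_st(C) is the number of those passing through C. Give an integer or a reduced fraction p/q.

8

Pairs whose geodesics pass through C — G–H: 1/2; G–A: 1; B–H: 1/2; B–A: 1; F–H: 1/2; F–A: 1; H–I: 1/2; H–D: 1/2; I–A: 1; J–A: 1/2; D–A: 1.
All other pairs contribute 0.
Summing the contributions gives betweenness(C) = 8.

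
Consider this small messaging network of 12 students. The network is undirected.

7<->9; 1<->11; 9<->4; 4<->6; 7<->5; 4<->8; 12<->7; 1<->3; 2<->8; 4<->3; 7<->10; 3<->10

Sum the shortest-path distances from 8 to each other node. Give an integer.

29

Distances from 8: 1:3, 2:1, 3:2, 4:1, 5:4, 6:2, 7:3, 9:2, 10:3, 11:4, 12:4.
Sum = 3 + 1 + 2 + 1 + 4 + 2 + 3 + 2 + 3 + 4 + 4 = 29.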